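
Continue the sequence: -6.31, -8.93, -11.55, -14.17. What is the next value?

Differences: -8.93 - -6.31 = -2.62
This is an arithmetic sequence with common difference d = -2.62.
Next term = -14.17 + -2.62 = -16.79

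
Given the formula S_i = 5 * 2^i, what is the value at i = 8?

S_8 = 5 * 2^8 = 5 * 256 = 1280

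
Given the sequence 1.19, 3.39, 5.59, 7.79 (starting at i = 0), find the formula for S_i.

Check differences: 3.39 - 1.19 = 2.2
5.59 - 3.39 = 2.2
Common difference d = 2.2.
First term a = 1.19.
Formula: S_i = 1.19 + 2.20*i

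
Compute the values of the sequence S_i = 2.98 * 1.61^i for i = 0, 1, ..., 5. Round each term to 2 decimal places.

This is a geometric sequence.
i=0: S_0 = 2.98 * 1.61^0 = 2.98
i=1: S_1 = 2.98 * 1.61^1 ≈ 4.8
i=2: S_2 = 2.98 * 1.61^2 ≈ 7.72
i=3: S_3 = 2.98 * 1.61^3 ≈ 12.44
i=4: S_4 = 2.98 * 1.61^4 ≈ 20.02
i=5: S_5 = 2.98 * 1.61^5 ≈ 32.24
The first 6 terms are: [2.98, 4.8, 7.72, 12.44, 20.02, 32.24]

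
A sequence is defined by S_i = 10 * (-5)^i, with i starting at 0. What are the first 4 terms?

This is a geometric sequence.
i=0: S_0 = 10 * (-5)^0 = 10
i=1: S_1 = 10 * (-5)^1 = -50
i=2: S_2 = 10 * (-5)^2 = 250
i=3: S_3 = 10 * (-5)^3 = -1250
The first 4 terms are: [10, -50, 250, -1250]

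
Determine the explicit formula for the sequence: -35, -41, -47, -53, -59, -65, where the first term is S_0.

Check differences: -41 - -35 = -6
-47 - -41 = -6
Common difference d = -6.
First term a = -35.
Formula: S_i = -35 - 6*i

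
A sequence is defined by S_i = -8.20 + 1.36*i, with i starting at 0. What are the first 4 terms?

This is an arithmetic sequence.
i=0: S_0 = -8.2 + 1.36*0 = -8.2
i=1: S_1 = -8.2 + 1.36*1 = -6.84
i=2: S_2 = -8.2 + 1.36*2 = -5.48
i=3: S_3 = -8.2 + 1.36*3 = -4.12
The first 4 terms are: [-8.2, -6.84, -5.48, -4.12]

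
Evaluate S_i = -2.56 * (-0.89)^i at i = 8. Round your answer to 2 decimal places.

S_8 = -2.56 * (-0.89)^8 ≈ -2.56 * 0.3937 ≈ -1.01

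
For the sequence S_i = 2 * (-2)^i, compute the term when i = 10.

S_10 = 2 * (-2)^10 = 2 * 1024 = 2048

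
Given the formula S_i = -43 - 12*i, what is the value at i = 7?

S_7 = -43 + -12*7 = -43 + -84 = -127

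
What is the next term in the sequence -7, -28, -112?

Ratios: -28 / -7 = 4.0
This is a geometric sequence with common ratio r = 4.
Next term = -112 * 4 = -448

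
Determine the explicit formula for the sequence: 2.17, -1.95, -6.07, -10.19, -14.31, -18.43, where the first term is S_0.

Check differences: -1.95 - 2.17 = -4.12
-6.07 - -1.95 = -4.12
Common difference d = -4.12.
First term a = 2.17.
Formula: S_i = 2.17 - 4.12*i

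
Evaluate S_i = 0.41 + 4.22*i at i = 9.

S_9 = 0.41 + 4.22*9 = 0.41 + 37.98 = 38.39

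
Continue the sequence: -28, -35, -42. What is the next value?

Differences: -35 - -28 = -7
This is an arithmetic sequence with common difference d = -7.
Next term = -42 + -7 = -49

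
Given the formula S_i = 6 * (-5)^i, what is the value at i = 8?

S_8 = 6 * (-5)^8 = 6 * 390625 = 2343750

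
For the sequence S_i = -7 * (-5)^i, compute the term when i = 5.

S_5 = -7 * (-5)^5 = -7 * -3125 = 21875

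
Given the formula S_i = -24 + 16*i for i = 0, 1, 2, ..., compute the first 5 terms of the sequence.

This is an arithmetic sequence.
i=0: S_0 = -24 + 16*0 = -24
i=1: S_1 = -24 + 16*1 = -8
i=2: S_2 = -24 + 16*2 = 8
i=3: S_3 = -24 + 16*3 = 24
i=4: S_4 = -24 + 16*4 = 40
The first 5 terms are: [-24, -8, 8, 24, 40]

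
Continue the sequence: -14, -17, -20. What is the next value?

Differences: -17 - -14 = -3
This is an arithmetic sequence with common difference d = -3.
Next term = -20 + -3 = -23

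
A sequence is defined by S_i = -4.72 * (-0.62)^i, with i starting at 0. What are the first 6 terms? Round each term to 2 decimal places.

This is a geometric sequence.
i=0: S_0 = -4.72 * (-0.62)^0 = -4.72
i=1: S_1 = -4.72 * (-0.62)^1 ≈ 2.93
i=2: S_2 = -4.72 * (-0.62)^2 ≈ -1.81
i=3: S_3 = -4.72 * (-0.62)^3 ≈ 1.12
i=4: S_4 = -4.72 * (-0.62)^4 ≈ -0.7
i=5: S_5 = -4.72 * (-0.62)^5 ≈ 0.43
The first 6 terms are: [-4.72, 2.93, -1.81, 1.12, -0.7, 0.43]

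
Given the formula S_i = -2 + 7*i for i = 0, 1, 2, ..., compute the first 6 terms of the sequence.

This is an arithmetic sequence.
i=0: S_0 = -2 + 7*0 = -2
i=1: S_1 = -2 + 7*1 = 5
i=2: S_2 = -2 + 7*2 = 12
i=3: S_3 = -2 + 7*3 = 19
i=4: S_4 = -2 + 7*4 = 26
i=5: S_5 = -2 + 7*5 = 33
The first 6 terms are: [-2, 5, 12, 19, 26, 33]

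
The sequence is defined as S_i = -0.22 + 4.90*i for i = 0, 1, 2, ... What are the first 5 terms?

This is an arithmetic sequence.
i=0: S_0 = -0.22 + 4.9*0 = -0.22
i=1: S_1 = -0.22 + 4.9*1 = 4.68
i=2: S_2 = -0.22 + 4.9*2 = 9.58
i=3: S_3 = -0.22 + 4.9*3 = 14.48
i=4: S_4 = -0.22 + 4.9*4 = 19.38
The first 5 terms are: [-0.22, 4.68, 9.58, 14.48, 19.38]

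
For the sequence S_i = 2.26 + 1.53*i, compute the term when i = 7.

S_7 = 2.26 + 1.53*7 = 2.26 + 10.71 = 12.97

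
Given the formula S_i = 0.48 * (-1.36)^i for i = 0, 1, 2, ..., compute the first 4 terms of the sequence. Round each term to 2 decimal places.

This is a geometric sequence.
i=0: S_0 = 0.48 * (-1.36)^0 = 0.48
i=1: S_1 = 0.48 * (-1.36)^1 ≈ -0.65
i=2: S_2 = 0.48 * (-1.36)^2 ≈ 0.89
i=3: S_3 = 0.48 * (-1.36)^3 ≈ -1.21
The first 4 terms are: [0.48, -0.65, 0.89, -1.21]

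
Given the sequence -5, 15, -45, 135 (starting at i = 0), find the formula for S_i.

Check ratios: 15 / -5 = -3.0
Common ratio r = -3.
First term a = -5.
Formula: S_i = -5 * (-3)^i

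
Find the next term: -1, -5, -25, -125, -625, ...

Ratios: -5 / -1 = 5.0
This is a geometric sequence with common ratio r = 5.
Next term = -625 * 5 = -3125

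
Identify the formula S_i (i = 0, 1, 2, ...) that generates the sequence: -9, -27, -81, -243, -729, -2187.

Check ratios: -27 / -9 = 3.0
Common ratio r = 3.
First term a = -9.
Formula: S_i = -9 * 3^i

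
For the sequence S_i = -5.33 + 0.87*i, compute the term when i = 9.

S_9 = -5.33 + 0.87*9 = -5.33 + 7.83 = 2.5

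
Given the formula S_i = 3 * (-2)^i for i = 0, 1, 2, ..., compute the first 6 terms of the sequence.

This is a geometric sequence.
i=0: S_0 = 3 * (-2)^0 = 3
i=1: S_1 = 3 * (-2)^1 = -6
i=2: S_2 = 3 * (-2)^2 = 12
i=3: S_3 = 3 * (-2)^3 = -24
i=4: S_4 = 3 * (-2)^4 = 48
i=5: S_5 = 3 * (-2)^5 = -96
The first 6 terms are: [3, -6, 12, -24, 48, -96]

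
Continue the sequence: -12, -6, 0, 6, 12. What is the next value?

Differences: -6 - -12 = 6
This is an arithmetic sequence with common difference d = 6.
Next term = 12 + 6 = 18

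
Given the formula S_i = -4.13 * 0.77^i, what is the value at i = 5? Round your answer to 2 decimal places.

S_5 = -4.13 * 0.77^5 ≈ -4.13 * 0.2707 ≈ -1.12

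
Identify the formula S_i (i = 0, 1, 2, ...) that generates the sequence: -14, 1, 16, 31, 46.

Check differences: 1 - -14 = 15
16 - 1 = 15
Common difference d = 15.
First term a = -14.
Formula: S_i = -14 + 15*i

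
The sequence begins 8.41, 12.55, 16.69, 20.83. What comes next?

Differences: 12.55 - 8.41 = 4.14
This is an arithmetic sequence with common difference d = 4.14.
Next term = 20.83 + 4.14 = 24.97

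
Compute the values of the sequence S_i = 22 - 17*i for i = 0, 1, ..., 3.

This is an arithmetic sequence.
i=0: S_0 = 22 + -17*0 = 22
i=1: S_1 = 22 + -17*1 = 5
i=2: S_2 = 22 + -17*2 = -12
i=3: S_3 = 22 + -17*3 = -29
The first 4 terms are: [22, 5, -12, -29]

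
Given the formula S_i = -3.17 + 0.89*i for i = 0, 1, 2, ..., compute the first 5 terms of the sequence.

This is an arithmetic sequence.
i=0: S_0 = -3.17 + 0.89*0 = -3.17
i=1: S_1 = -3.17 + 0.89*1 = -2.28
i=2: S_2 = -3.17 + 0.89*2 = -1.39
i=3: S_3 = -3.17 + 0.89*3 = -0.5
i=4: S_4 = -3.17 + 0.89*4 = 0.39
The first 5 terms are: [-3.17, -2.28, -1.39, -0.5, 0.39]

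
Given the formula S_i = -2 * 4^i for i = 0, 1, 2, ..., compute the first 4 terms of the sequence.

This is a geometric sequence.
i=0: S_0 = -2 * 4^0 = -2
i=1: S_1 = -2 * 4^1 = -8
i=2: S_2 = -2 * 4^2 = -32
i=3: S_3 = -2 * 4^3 = -128
The first 4 terms are: [-2, -8, -32, -128]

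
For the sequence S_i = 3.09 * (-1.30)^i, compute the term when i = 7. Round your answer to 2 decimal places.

S_7 = 3.09 * (-1.3)^7 ≈ 3.09 * -6.2749 ≈ -19.39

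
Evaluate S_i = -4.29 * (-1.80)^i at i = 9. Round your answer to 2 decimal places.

S_9 = -4.29 * (-1.8)^9 ≈ -4.29 * -198.3593 ≈ 850.96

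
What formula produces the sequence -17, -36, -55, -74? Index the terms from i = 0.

Check differences: -36 - -17 = -19
-55 - -36 = -19
Common difference d = -19.
First term a = -17.
Formula: S_i = -17 - 19*i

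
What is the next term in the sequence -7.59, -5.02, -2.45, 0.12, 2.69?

Differences: -5.02 - -7.59 = 2.57
This is an arithmetic sequence with common difference d = 2.57.
Next term = 2.69 + 2.57 = 5.26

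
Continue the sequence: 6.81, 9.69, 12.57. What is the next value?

Differences: 9.69 - 6.81 = 2.88
This is an arithmetic sequence with common difference d = 2.88.
Next term = 12.57 + 2.88 = 15.45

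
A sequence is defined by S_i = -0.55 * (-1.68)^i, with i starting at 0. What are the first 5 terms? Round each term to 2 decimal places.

This is a geometric sequence.
i=0: S_0 = -0.55 * (-1.68)^0 = -0.55
i=1: S_1 = -0.55 * (-1.68)^1 ≈ 0.92
i=2: S_2 = -0.55 * (-1.68)^2 ≈ -1.55
i=3: S_3 = -0.55 * (-1.68)^3 ≈ 2.61
i=4: S_4 = -0.55 * (-1.68)^4 ≈ -4.38
The first 5 terms are: [-0.55, 0.92, -1.55, 2.61, -4.38]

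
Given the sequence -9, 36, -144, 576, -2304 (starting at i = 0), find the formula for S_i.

Check ratios: 36 / -9 = -4.0
Common ratio r = -4.
First term a = -9.
Formula: S_i = -9 * (-4)^i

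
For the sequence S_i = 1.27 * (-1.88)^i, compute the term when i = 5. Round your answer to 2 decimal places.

S_5 = 1.27 * (-1.88)^5 ≈ 1.27 * -23.4849 ≈ -29.83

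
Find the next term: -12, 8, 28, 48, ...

Differences: 8 - -12 = 20
This is an arithmetic sequence with common difference d = 20.
Next term = 48 + 20 = 68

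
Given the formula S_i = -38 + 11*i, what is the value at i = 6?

S_6 = -38 + 11*6 = -38 + 66 = 28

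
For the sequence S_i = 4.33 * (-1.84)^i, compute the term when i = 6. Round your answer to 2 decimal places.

S_6 = 4.33 * (-1.84)^6 ≈ 4.33 * 38.8067 ≈ 168.03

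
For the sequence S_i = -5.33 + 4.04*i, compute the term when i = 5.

S_5 = -5.33 + 4.04*5 = -5.33 + 20.2 = 14.87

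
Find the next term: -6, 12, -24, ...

Ratios: 12 / -6 = -2.0
This is a geometric sequence with common ratio r = -2.
Next term = -24 * -2 = 48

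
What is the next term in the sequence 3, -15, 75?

Ratios: -15 / 3 = -5.0
This is a geometric sequence with common ratio r = -5.
Next term = 75 * -5 = -375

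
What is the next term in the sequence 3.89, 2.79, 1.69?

Differences: 2.79 - 3.89 = -1.1
This is an arithmetic sequence with common difference d = -1.1.
Next term = 1.69 + -1.1 = 0.59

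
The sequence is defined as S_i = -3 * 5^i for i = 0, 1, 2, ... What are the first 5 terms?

This is a geometric sequence.
i=0: S_0 = -3 * 5^0 = -3
i=1: S_1 = -3 * 5^1 = -15
i=2: S_2 = -3 * 5^2 = -75
i=3: S_3 = -3 * 5^3 = -375
i=4: S_4 = -3 * 5^4 = -1875
The first 5 terms are: [-3, -15, -75, -375, -1875]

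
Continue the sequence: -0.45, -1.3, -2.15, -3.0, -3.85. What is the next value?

Differences: -1.3 - -0.45 = -0.85
This is an arithmetic sequence with common difference d = -0.85.
Next term = -3.85 + -0.85 = -4.7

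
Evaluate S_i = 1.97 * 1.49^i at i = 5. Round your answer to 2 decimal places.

S_5 = 1.97 * 1.49^5 ≈ 1.97 * 7.344 ≈ 14.47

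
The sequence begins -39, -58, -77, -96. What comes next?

Differences: -58 - -39 = -19
This is an arithmetic sequence with common difference d = -19.
Next term = -96 + -19 = -115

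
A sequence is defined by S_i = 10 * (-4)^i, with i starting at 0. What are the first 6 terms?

This is a geometric sequence.
i=0: S_0 = 10 * (-4)^0 = 10
i=1: S_1 = 10 * (-4)^1 = -40
i=2: S_2 = 10 * (-4)^2 = 160
i=3: S_3 = 10 * (-4)^3 = -640
i=4: S_4 = 10 * (-4)^4 = 2560
i=5: S_5 = 10 * (-4)^5 = -10240
The first 6 terms are: [10, -40, 160, -640, 2560, -10240]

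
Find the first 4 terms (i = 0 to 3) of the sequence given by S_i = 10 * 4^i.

This is a geometric sequence.
i=0: S_0 = 10 * 4^0 = 10
i=1: S_1 = 10 * 4^1 = 40
i=2: S_2 = 10 * 4^2 = 160
i=3: S_3 = 10 * 4^3 = 640
The first 4 terms are: [10, 40, 160, 640]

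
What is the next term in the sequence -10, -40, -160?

Ratios: -40 / -10 = 4.0
This is a geometric sequence with common ratio r = 4.
Next term = -160 * 4 = -640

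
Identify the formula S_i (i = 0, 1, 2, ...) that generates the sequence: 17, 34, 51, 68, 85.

Check differences: 34 - 17 = 17
51 - 34 = 17
Common difference d = 17.
First term a = 17.
Formula: S_i = 17 + 17*i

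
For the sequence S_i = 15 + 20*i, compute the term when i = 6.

S_6 = 15 + 20*6 = 15 + 120 = 135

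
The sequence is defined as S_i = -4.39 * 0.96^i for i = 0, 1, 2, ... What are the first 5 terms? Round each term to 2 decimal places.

This is a geometric sequence.
i=0: S_0 = -4.39 * 0.96^0 = -4.39
i=1: S_1 = -4.39 * 0.96^1 ≈ -4.21
i=2: S_2 = -4.39 * 0.96^2 ≈ -4.05
i=3: S_3 = -4.39 * 0.96^3 ≈ -3.88
i=4: S_4 = -4.39 * 0.96^4 ≈ -3.73
The first 5 terms are: [-4.39, -4.21, -4.05, -3.88, -3.73]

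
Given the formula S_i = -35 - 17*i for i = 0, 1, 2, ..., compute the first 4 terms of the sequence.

This is an arithmetic sequence.
i=0: S_0 = -35 + -17*0 = -35
i=1: S_1 = -35 + -17*1 = -52
i=2: S_2 = -35 + -17*2 = -69
i=3: S_3 = -35 + -17*3 = -86
The first 4 terms are: [-35, -52, -69, -86]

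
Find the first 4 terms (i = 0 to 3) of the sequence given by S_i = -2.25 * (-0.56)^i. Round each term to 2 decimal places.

This is a geometric sequence.
i=0: S_0 = -2.25 * (-0.56)^0 = -2.25
i=1: S_1 = -2.25 * (-0.56)^1 = 1.26
i=2: S_2 = -2.25 * (-0.56)^2 ≈ -0.71
i=3: S_3 = -2.25 * (-0.56)^3 ≈ 0.4
The first 4 terms are: [-2.25, 1.26, -0.71, 0.4]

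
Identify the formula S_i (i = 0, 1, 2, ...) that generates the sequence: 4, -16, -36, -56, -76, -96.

Check differences: -16 - 4 = -20
-36 - -16 = -20
Common difference d = -20.
First term a = 4.
Formula: S_i = 4 - 20*i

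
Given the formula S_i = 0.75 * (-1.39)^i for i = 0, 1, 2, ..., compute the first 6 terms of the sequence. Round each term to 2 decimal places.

This is a geometric sequence.
i=0: S_0 = 0.75 * (-1.39)^0 = 0.75
i=1: S_1 = 0.75 * (-1.39)^1 ≈ -1.04
i=2: S_2 = 0.75 * (-1.39)^2 ≈ 1.45
i=3: S_3 = 0.75 * (-1.39)^3 ≈ -2.01
i=4: S_4 = 0.75 * (-1.39)^4 ≈ 2.8
i=5: S_5 = 0.75 * (-1.39)^5 ≈ -3.89
The first 6 terms are: [0.75, -1.04, 1.45, -2.01, 2.8, -3.89]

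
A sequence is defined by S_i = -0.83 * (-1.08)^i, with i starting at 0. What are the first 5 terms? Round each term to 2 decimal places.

This is a geometric sequence.
i=0: S_0 = -0.83 * (-1.08)^0 = -0.83
i=1: S_1 = -0.83 * (-1.08)^1 ≈ 0.9
i=2: S_2 = -0.83 * (-1.08)^2 ≈ -0.97
i=3: S_3 = -0.83 * (-1.08)^3 ≈ 1.05
i=4: S_4 = -0.83 * (-1.08)^4 ≈ -1.13
The first 5 terms are: [-0.83, 0.9, -0.97, 1.05, -1.13]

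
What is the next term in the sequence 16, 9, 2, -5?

Differences: 9 - 16 = -7
This is an arithmetic sequence with common difference d = -7.
Next term = -5 + -7 = -12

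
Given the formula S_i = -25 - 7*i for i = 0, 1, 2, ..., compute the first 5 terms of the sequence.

This is an arithmetic sequence.
i=0: S_0 = -25 + -7*0 = -25
i=1: S_1 = -25 + -7*1 = -32
i=2: S_2 = -25 + -7*2 = -39
i=3: S_3 = -25 + -7*3 = -46
i=4: S_4 = -25 + -7*4 = -53
The first 5 terms are: [-25, -32, -39, -46, -53]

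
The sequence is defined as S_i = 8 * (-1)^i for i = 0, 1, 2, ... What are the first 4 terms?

This is a geometric sequence.
i=0: S_0 = 8 * (-1)^0 = 8
i=1: S_1 = 8 * (-1)^1 = -8
i=2: S_2 = 8 * (-1)^2 = 8
i=3: S_3 = 8 * (-1)^3 = -8
The first 4 terms are: [8, -8, 8, -8]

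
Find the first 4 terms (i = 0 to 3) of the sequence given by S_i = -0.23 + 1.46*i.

This is an arithmetic sequence.
i=0: S_0 = -0.23 + 1.46*0 = -0.23
i=1: S_1 = -0.23 + 1.46*1 = 1.23
i=2: S_2 = -0.23 + 1.46*2 = 2.69
i=3: S_3 = -0.23 + 1.46*3 = 4.15
The first 4 terms are: [-0.23, 1.23, 2.69, 4.15]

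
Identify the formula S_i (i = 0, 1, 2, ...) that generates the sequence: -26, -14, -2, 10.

Check differences: -14 - -26 = 12
-2 - -14 = 12
Common difference d = 12.
First term a = -26.
Formula: S_i = -26 + 12*i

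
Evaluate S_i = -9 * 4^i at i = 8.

S_8 = -9 * 4^8 = -9 * 65536 = -589824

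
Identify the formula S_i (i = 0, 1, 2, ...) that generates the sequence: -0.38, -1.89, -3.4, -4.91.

Check differences: -1.89 - -0.38 = -1.51
-3.4 - -1.89 = -1.51
Common difference d = -1.51.
First term a = -0.38.
Formula: S_i = -0.38 - 1.51*i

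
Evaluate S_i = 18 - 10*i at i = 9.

S_9 = 18 + -10*9 = 18 + -90 = -72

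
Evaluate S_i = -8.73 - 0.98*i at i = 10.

S_10 = -8.73 + -0.98*10 = -8.73 + -9.8 = -18.53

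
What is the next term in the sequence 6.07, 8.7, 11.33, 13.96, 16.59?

Differences: 8.7 - 6.07 = 2.63
This is an arithmetic sequence with common difference d = 2.63.
Next term = 16.59 + 2.63 = 19.22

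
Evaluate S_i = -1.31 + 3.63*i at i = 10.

S_10 = -1.31 + 3.63*10 = -1.31 + 36.3 = 34.99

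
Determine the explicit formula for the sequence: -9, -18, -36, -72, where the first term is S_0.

Check ratios: -18 / -9 = 2.0
Common ratio r = 2.
First term a = -9.
Formula: S_i = -9 * 2^i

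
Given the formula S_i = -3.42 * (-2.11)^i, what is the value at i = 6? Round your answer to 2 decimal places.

S_6 = -3.42 * (-2.11)^6 ≈ -3.42 * 88.2459 ≈ -301.8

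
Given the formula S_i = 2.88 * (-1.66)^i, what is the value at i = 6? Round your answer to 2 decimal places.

S_6 = 2.88 * (-1.66)^6 ≈ 2.88 * 20.9242 ≈ 60.26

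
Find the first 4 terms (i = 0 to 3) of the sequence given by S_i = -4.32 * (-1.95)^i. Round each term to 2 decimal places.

This is a geometric sequence.
i=0: S_0 = -4.32 * (-1.95)^0 = -4.32
i=1: S_1 = -4.32 * (-1.95)^1 ≈ 8.42
i=2: S_2 = -4.32 * (-1.95)^2 ≈ -16.43
i=3: S_3 = -4.32 * (-1.95)^3 ≈ 32.03
The first 4 terms are: [-4.32, 8.42, -16.43, 32.03]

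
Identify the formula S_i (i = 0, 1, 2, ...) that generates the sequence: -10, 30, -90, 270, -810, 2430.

Check ratios: 30 / -10 = -3.0
Common ratio r = -3.
First term a = -10.
Formula: S_i = -10 * (-3)^i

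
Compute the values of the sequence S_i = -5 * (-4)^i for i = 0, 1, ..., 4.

This is a geometric sequence.
i=0: S_0 = -5 * (-4)^0 = -5
i=1: S_1 = -5 * (-4)^1 = 20
i=2: S_2 = -5 * (-4)^2 = -80
i=3: S_3 = -5 * (-4)^3 = 320
i=4: S_4 = -5 * (-4)^4 = -1280
The first 5 terms are: [-5, 20, -80, 320, -1280]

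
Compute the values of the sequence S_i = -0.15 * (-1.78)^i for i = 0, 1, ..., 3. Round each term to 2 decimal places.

This is a geometric sequence.
i=0: S_0 = -0.15 * (-1.78)^0 = -0.15
i=1: S_1 = -0.15 * (-1.78)^1 ≈ 0.27
i=2: S_2 = -0.15 * (-1.78)^2 ≈ -0.48
i=3: S_3 = -0.15 * (-1.78)^3 ≈ 0.85
The first 4 terms are: [-0.15, 0.27, -0.48, 0.85]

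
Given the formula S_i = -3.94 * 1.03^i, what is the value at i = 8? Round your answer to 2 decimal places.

S_8 = -3.94 * 1.03^8 ≈ -3.94 * 1.2668 ≈ -4.99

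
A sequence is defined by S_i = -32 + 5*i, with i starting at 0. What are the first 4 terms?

This is an arithmetic sequence.
i=0: S_0 = -32 + 5*0 = -32
i=1: S_1 = -32 + 5*1 = -27
i=2: S_2 = -32 + 5*2 = -22
i=3: S_3 = -32 + 5*3 = -17
The first 4 terms are: [-32, -27, -22, -17]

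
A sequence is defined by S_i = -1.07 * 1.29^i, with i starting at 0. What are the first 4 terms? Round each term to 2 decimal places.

This is a geometric sequence.
i=0: S_0 = -1.07 * 1.29^0 = -1.07
i=1: S_1 = -1.07 * 1.29^1 ≈ -1.38
i=2: S_2 = -1.07 * 1.29^2 ≈ -1.78
i=3: S_3 = -1.07 * 1.29^3 ≈ -2.3
The first 4 terms are: [-1.07, -1.38, -1.78, -2.3]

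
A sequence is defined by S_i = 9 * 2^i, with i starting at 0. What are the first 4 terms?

This is a geometric sequence.
i=0: S_0 = 9 * 2^0 = 9
i=1: S_1 = 9 * 2^1 = 18
i=2: S_2 = 9 * 2^2 = 36
i=3: S_3 = 9 * 2^3 = 72
The first 4 terms are: [9, 18, 36, 72]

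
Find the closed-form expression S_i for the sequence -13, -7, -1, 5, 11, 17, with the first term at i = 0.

Check differences: -7 - -13 = 6
-1 - -7 = 6
Common difference d = 6.
First term a = -13.
Formula: S_i = -13 + 6*i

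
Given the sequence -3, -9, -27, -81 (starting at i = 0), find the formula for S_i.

Check ratios: -9 / -3 = 3.0
Common ratio r = 3.
First term a = -3.
Formula: S_i = -3 * 3^i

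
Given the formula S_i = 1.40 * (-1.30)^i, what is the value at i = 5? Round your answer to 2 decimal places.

S_5 = 1.4 * (-1.3)^5 ≈ 1.4 * -3.7129 ≈ -5.2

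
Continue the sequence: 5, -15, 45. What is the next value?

Ratios: -15 / 5 = -3.0
This is a geometric sequence with common ratio r = -3.
Next term = 45 * -3 = -135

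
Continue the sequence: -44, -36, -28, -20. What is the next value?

Differences: -36 - -44 = 8
This is an arithmetic sequence with common difference d = 8.
Next term = -20 + 8 = -12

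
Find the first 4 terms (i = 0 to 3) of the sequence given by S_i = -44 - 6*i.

This is an arithmetic sequence.
i=0: S_0 = -44 + -6*0 = -44
i=1: S_1 = -44 + -6*1 = -50
i=2: S_2 = -44 + -6*2 = -56
i=3: S_3 = -44 + -6*3 = -62
The first 4 terms are: [-44, -50, -56, -62]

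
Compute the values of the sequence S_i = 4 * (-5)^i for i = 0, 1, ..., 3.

This is a geometric sequence.
i=0: S_0 = 4 * (-5)^0 = 4
i=1: S_1 = 4 * (-5)^1 = -20
i=2: S_2 = 4 * (-5)^2 = 100
i=3: S_3 = 4 * (-5)^3 = -500
The first 4 terms are: [4, -20, 100, -500]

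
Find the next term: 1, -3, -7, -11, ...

Differences: -3 - 1 = -4
This is an arithmetic sequence with common difference d = -4.
Next term = -11 + -4 = -15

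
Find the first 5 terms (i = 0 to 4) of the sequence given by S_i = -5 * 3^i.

This is a geometric sequence.
i=0: S_0 = -5 * 3^0 = -5
i=1: S_1 = -5 * 3^1 = -15
i=2: S_2 = -5 * 3^2 = -45
i=3: S_3 = -5 * 3^3 = -135
i=4: S_4 = -5 * 3^4 = -405
The first 5 terms are: [-5, -15, -45, -135, -405]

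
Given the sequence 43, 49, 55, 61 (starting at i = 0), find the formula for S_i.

Check differences: 49 - 43 = 6
55 - 49 = 6
Common difference d = 6.
First term a = 43.
Formula: S_i = 43 + 6*i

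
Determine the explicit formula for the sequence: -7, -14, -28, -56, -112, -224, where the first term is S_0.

Check ratios: -14 / -7 = 2.0
Common ratio r = 2.
First term a = -7.
Formula: S_i = -7 * 2^i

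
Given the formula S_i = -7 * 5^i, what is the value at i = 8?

S_8 = -7 * 5^8 = -7 * 390625 = -2734375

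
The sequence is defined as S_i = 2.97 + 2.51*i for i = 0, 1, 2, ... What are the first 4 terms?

This is an arithmetic sequence.
i=0: S_0 = 2.97 + 2.51*0 = 2.97
i=1: S_1 = 2.97 + 2.51*1 = 5.48
i=2: S_2 = 2.97 + 2.51*2 = 7.99
i=3: S_3 = 2.97 + 2.51*3 = 10.5
The first 4 terms are: [2.97, 5.48, 7.99, 10.5]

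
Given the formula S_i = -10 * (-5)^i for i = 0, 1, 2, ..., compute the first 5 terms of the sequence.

This is a geometric sequence.
i=0: S_0 = -10 * (-5)^0 = -10
i=1: S_1 = -10 * (-5)^1 = 50
i=2: S_2 = -10 * (-5)^2 = -250
i=3: S_3 = -10 * (-5)^3 = 1250
i=4: S_4 = -10 * (-5)^4 = -6250
The first 5 terms are: [-10, 50, -250, 1250, -6250]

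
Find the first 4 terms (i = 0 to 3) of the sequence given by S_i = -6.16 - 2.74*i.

This is an arithmetic sequence.
i=0: S_0 = -6.16 + -2.74*0 = -6.16
i=1: S_1 = -6.16 + -2.74*1 = -8.9
i=2: S_2 = -6.16 + -2.74*2 = -11.64
i=3: S_3 = -6.16 + -2.74*3 = -14.38
The first 4 terms are: [-6.16, -8.9, -11.64, -14.38]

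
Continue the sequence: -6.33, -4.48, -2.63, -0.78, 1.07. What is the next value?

Differences: -4.48 - -6.33 = 1.85
This is an arithmetic sequence with common difference d = 1.85.
Next term = 1.07 + 1.85 = 2.92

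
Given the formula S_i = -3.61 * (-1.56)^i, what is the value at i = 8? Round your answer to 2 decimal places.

S_8 = -3.61 * (-1.56)^8 ≈ -3.61 * 35.0749 ≈ -126.62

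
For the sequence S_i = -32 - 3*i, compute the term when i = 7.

S_7 = -32 + -3*7 = -32 + -21 = -53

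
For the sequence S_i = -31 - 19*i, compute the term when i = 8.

S_8 = -31 + -19*8 = -31 + -152 = -183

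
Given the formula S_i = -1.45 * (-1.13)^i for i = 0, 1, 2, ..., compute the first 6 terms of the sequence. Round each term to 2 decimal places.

This is a geometric sequence.
i=0: S_0 = -1.45 * (-1.13)^0 = -1.45
i=1: S_1 = -1.45 * (-1.13)^1 ≈ 1.64
i=2: S_2 = -1.45 * (-1.13)^2 ≈ -1.85
i=3: S_3 = -1.45 * (-1.13)^3 ≈ 2.09
i=4: S_4 = -1.45 * (-1.13)^4 ≈ -2.36
i=5: S_5 = -1.45 * (-1.13)^5 ≈ 2.67
The first 6 terms are: [-1.45, 1.64, -1.85, 2.09, -2.36, 2.67]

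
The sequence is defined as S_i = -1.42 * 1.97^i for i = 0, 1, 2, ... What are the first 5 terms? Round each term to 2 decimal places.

This is a geometric sequence.
i=0: S_0 = -1.42 * 1.97^0 = -1.42
i=1: S_1 = -1.42 * 1.97^1 ≈ -2.8
i=2: S_2 = -1.42 * 1.97^2 ≈ -5.51
i=3: S_3 = -1.42 * 1.97^3 ≈ -10.86
i=4: S_4 = -1.42 * 1.97^4 ≈ -21.39
The first 5 terms are: [-1.42, -2.8, -5.51, -10.86, -21.39]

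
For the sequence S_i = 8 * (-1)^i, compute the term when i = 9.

S_9 = 8 * (-1)^9 = 8 * -1 = -8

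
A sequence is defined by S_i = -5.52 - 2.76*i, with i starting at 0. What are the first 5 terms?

This is an arithmetic sequence.
i=0: S_0 = -5.52 + -2.76*0 = -5.52
i=1: S_1 = -5.52 + -2.76*1 = -8.28
i=2: S_2 = -5.52 + -2.76*2 = -11.04
i=3: S_3 = -5.52 + -2.76*3 = -13.8
i=4: S_4 = -5.52 + -2.76*4 = -16.56
The first 5 terms are: [-5.52, -8.28, -11.04, -13.8, -16.56]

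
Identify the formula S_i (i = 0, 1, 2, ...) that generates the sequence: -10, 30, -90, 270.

Check ratios: 30 / -10 = -3.0
Common ratio r = -3.
First term a = -10.
Formula: S_i = -10 * (-3)^i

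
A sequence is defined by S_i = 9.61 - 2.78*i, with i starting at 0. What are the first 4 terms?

This is an arithmetic sequence.
i=0: S_0 = 9.61 + -2.78*0 = 9.61
i=1: S_1 = 9.61 + -2.78*1 = 6.83
i=2: S_2 = 9.61 + -2.78*2 = 4.05
i=3: S_3 = 9.61 + -2.78*3 = 1.27
The first 4 terms are: [9.61, 6.83, 4.05, 1.27]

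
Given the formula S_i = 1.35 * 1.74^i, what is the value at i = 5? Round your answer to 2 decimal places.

S_5 = 1.35 * 1.74^5 ≈ 1.35 * 15.9495 ≈ 21.53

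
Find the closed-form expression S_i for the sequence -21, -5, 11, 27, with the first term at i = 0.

Check differences: -5 - -21 = 16
11 - -5 = 16
Common difference d = 16.
First term a = -21.
Formula: S_i = -21 + 16*i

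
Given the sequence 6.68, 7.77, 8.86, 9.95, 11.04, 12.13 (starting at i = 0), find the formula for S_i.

Check differences: 7.77 - 6.68 = 1.09
8.86 - 7.77 = 1.09
Common difference d = 1.09.
First term a = 6.68.
Formula: S_i = 6.68 + 1.09*i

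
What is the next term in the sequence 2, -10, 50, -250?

Ratios: -10 / 2 = -5.0
This is a geometric sequence with common ratio r = -5.
Next term = -250 * -5 = 1250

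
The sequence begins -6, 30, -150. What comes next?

Ratios: 30 / -6 = -5.0
This is a geometric sequence with common ratio r = -5.
Next term = -150 * -5 = 750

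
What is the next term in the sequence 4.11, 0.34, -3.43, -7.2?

Differences: 0.34 - 4.11 = -3.77
This is an arithmetic sequence with common difference d = -3.77.
Next term = -7.2 + -3.77 = -10.97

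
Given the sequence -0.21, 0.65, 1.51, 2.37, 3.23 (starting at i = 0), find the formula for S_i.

Check differences: 0.65 - -0.21 = 0.86
1.51 - 0.65 = 0.86
Common difference d = 0.86.
First term a = -0.21.
Formula: S_i = -0.21 + 0.86*i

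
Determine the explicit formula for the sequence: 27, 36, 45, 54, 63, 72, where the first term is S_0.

Check differences: 36 - 27 = 9
45 - 36 = 9
Common difference d = 9.
First term a = 27.
Formula: S_i = 27 + 9*i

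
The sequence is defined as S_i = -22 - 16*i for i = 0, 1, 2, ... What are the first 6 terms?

This is an arithmetic sequence.
i=0: S_0 = -22 + -16*0 = -22
i=1: S_1 = -22 + -16*1 = -38
i=2: S_2 = -22 + -16*2 = -54
i=3: S_3 = -22 + -16*3 = -70
i=4: S_4 = -22 + -16*4 = -86
i=5: S_5 = -22 + -16*5 = -102
The first 6 terms are: [-22, -38, -54, -70, -86, -102]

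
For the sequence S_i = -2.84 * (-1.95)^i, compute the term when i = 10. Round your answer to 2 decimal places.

S_10 = -2.84 * (-1.95)^10 ≈ -2.84 * 794.9615 ≈ -2257.69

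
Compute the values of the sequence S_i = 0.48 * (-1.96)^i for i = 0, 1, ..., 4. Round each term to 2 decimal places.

This is a geometric sequence.
i=0: S_0 = 0.48 * (-1.96)^0 = 0.48
i=1: S_1 = 0.48 * (-1.96)^1 ≈ -0.94
i=2: S_2 = 0.48 * (-1.96)^2 ≈ 1.84
i=3: S_3 = 0.48 * (-1.96)^3 ≈ -3.61
i=4: S_4 = 0.48 * (-1.96)^4 ≈ 7.08
The first 5 terms are: [0.48, -0.94, 1.84, -3.61, 7.08]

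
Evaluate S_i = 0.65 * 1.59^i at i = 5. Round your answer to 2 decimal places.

S_5 = 0.65 * 1.59^5 ≈ 0.65 * 10.1622 ≈ 6.61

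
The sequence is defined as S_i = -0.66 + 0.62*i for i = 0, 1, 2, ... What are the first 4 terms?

This is an arithmetic sequence.
i=0: S_0 = -0.66 + 0.62*0 = -0.66
i=1: S_1 = -0.66 + 0.62*1 = -0.04
i=2: S_2 = -0.66 + 0.62*2 = 0.58
i=3: S_3 = -0.66 + 0.62*3 = 1.2
The first 4 terms are: [-0.66, -0.04, 0.58, 1.2]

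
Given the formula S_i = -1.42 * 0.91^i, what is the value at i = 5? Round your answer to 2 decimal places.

S_5 = -1.42 * 0.91^5 ≈ -1.42 * 0.624 ≈ -0.89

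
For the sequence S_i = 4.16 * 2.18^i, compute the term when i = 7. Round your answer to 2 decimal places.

S_7 = 4.16 * 2.18^7 ≈ 4.16 * 233.989 ≈ 973.39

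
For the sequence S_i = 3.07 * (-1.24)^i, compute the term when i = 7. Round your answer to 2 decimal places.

S_7 = 3.07 * (-1.24)^7 ≈ 3.07 * -4.5077 ≈ -13.84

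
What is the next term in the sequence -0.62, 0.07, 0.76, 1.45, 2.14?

Differences: 0.07 - -0.62 = 0.69
This is an arithmetic sequence with common difference d = 0.69.
Next term = 2.14 + 0.69 = 2.83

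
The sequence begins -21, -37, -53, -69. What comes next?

Differences: -37 - -21 = -16
This is an arithmetic sequence with common difference d = -16.
Next term = -69 + -16 = -85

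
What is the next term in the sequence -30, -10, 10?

Differences: -10 - -30 = 20
This is an arithmetic sequence with common difference d = 20.
Next term = 10 + 20 = 30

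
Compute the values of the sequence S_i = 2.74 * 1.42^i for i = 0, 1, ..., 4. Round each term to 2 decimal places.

This is a geometric sequence.
i=0: S_0 = 2.74 * 1.42^0 = 2.74
i=1: S_1 = 2.74 * 1.42^1 ≈ 3.89
i=2: S_2 = 2.74 * 1.42^2 ≈ 5.52
i=3: S_3 = 2.74 * 1.42^3 ≈ 7.85
i=4: S_4 = 2.74 * 1.42^4 ≈ 11.14
The first 5 terms are: [2.74, 3.89, 5.52, 7.85, 11.14]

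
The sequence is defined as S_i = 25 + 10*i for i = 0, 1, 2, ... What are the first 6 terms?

This is an arithmetic sequence.
i=0: S_0 = 25 + 10*0 = 25
i=1: S_1 = 25 + 10*1 = 35
i=2: S_2 = 25 + 10*2 = 45
i=3: S_3 = 25 + 10*3 = 55
i=4: S_4 = 25 + 10*4 = 65
i=5: S_5 = 25 + 10*5 = 75
The first 6 terms are: [25, 35, 45, 55, 65, 75]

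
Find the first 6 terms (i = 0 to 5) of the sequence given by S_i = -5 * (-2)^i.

This is a geometric sequence.
i=0: S_0 = -5 * (-2)^0 = -5
i=1: S_1 = -5 * (-2)^1 = 10
i=2: S_2 = -5 * (-2)^2 = -20
i=3: S_3 = -5 * (-2)^3 = 40
i=4: S_4 = -5 * (-2)^4 = -80
i=5: S_5 = -5 * (-2)^5 = 160
The first 6 terms are: [-5, 10, -20, 40, -80, 160]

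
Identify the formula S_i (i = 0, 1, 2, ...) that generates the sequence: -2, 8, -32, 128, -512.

Check ratios: 8 / -2 = -4.0
Common ratio r = -4.
First term a = -2.
Formula: S_i = -2 * (-4)^i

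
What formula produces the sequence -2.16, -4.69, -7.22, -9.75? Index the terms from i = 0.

Check differences: -4.69 - -2.16 = -2.53
-7.22 - -4.69 = -2.53
Common difference d = -2.53.
First term a = -2.16.
Formula: S_i = -2.16 - 2.53*i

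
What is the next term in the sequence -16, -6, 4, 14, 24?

Differences: -6 - -16 = 10
This is an arithmetic sequence with common difference d = 10.
Next term = 24 + 10 = 34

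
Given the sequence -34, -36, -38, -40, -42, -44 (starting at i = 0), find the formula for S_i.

Check differences: -36 - -34 = -2
-38 - -36 = -2
Common difference d = -2.
First term a = -34.
Formula: S_i = -34 - 2*i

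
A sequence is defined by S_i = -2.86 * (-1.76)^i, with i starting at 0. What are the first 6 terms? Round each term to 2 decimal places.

This is a geometric sequence.
i=0: S_0 = -2.86 * (-1.76)^0 = -2.86
i=1: S_1 = -2.86 * (-1.76)^1 ≈ 5.03
i=2: S_2 = -2.86 * (-1.76)^2 ≈ -8.86
i=3: S_3 = -2.86 * (-1.76)^3 ≈ 15.59
i=4: S_4 = -2.86 * (-1.76)^4 ≈ -27.44
i=5: S_5 = -2.86 * (-1.76)^5 ≈ 48.3
The first 6 terms are: [-2.86, 5.03, -8.86, 15.59, -27.44, 48.3]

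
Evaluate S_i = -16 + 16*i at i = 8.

S_8 = -16 + 16*8 = -16 + 128 = 112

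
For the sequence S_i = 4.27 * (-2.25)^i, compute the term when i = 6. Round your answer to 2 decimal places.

S_6 = 4.27 * (-2.25)^6 ≈ 4.27 * 129.7463 ≈ 554.02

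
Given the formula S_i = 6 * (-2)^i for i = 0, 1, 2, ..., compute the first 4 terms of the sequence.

This is a geometric sequence.
i=0: S_0 = 6 * (-2)^0 = 6
i=1: S_1 = 6 * (-2)^1 = -12
i=2: S_2 = 6 * (-2)^2 = 24
i=3: S_3 = 6 * (-2)^3 = -48
The first 4 terms are: [6, -12, 24, -48]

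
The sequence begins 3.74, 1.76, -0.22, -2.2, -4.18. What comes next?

Differences: 1.76 - 3.74 = -1.98
This is an arithmetic sequence with common difference d = -1.98.
Next term = -4.18 + -1.98 = -6.16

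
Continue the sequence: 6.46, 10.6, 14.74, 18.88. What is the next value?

Differences: 10.6 - 6.46 = 4.14
This is an arithmetic sequence with common difference d = 4.14.
Next term = 18.88 + 4.14 = 23.02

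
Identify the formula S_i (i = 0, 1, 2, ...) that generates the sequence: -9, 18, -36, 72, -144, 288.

Check ratios: 18 / -9 = -2.0
Common ratio r = -2.
First term a = -9.
Formula: S_i = -9 * (-2)^i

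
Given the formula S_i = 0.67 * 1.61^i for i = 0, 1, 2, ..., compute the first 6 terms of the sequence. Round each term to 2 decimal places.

This is a geometric sequence.
i=0: S_0 = 0.67 * 1.61^0 = 0.67
i=1: S_1 = 0.67 * 1.61^1 ≈ 1.08
i=2: S_2 = 0.67 * 1.61^2 ≈ 1.74
i=3: S_3 = 0.67 * 1.61^3 ≈ 2.8
i=4: S_4 = 0.67 * 1.61^4 ≈ 4.5
i=5: S_5 = 0.67 * 1.61^5 ≈ 7.25
The first 6 terms are: [0.67, 1.08, 1.74, 2.8, 4.5, 7.25]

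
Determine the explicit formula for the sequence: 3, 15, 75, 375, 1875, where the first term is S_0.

Check ratios: 15 / 3 = 5.0
Common ratio r = 5.
First term a = 3.
Formula: S_i = 3 * 5^i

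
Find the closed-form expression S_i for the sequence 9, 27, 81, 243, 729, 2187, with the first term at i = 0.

Check ratios: 27 / 9 = 3.0
Common ratio r = 3.
First term a = 9.
Formula: S_i = 9 * 3^i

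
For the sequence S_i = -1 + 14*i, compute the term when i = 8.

S_8 = -1 + 14*8 = -1 + 112 = 111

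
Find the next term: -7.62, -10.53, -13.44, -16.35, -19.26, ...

Differences: -10.53 - -7.62 = -2.91
This is an arithmetic sequence with common difference d = -2.91.
Next term = -19.26 + -2.91 = -22.17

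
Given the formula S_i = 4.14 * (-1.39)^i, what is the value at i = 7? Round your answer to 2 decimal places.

S_7 = 4.14 * (-1.39)^7 ≈ 4.14 * -10.0254 ≈ -41.51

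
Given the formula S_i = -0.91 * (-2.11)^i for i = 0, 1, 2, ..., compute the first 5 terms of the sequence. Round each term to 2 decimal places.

This is a geometric sequence.
i=0: S_0 = -0.91 * (-2.11)^0 = -0.91
i=1: S_1 = -0.91 * (-2.11)^1 ≈ 1.92
i=2: S_2 = -0.91 * (-2.11)^2 ≈ -4.05
i=3: S_3 = -0.91 * (-2.11)^3 ≈ 8.55
i=4: S_4 = -0.91 * (-2.11)^4 ≈ -18.04
The first 5 terms are: [-0.91, 1.92, -4.05, 8.55, -18.04]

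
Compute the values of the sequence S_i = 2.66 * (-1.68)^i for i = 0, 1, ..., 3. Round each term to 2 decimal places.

This is a geometric sequence.
i=0: S_0 = 2.66 * (-1.68)^0 = 2.66
i=1: S_1 = 2.66 * (-1.68)^1 ≈ -4.47
i=2: S_2 = 2.66 * (-1.68)^2 ≈ 7.51
i=3: S_3 = 2.66 * (-1.68)^3 ≈ -12.61
The first 4 terms are: [2.66, -4.47, 7.51, -12.61]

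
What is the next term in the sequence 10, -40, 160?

Ratios: -40 / 10 = -4.0
This is a geometric sequence with common ratio r = -4.
Next term = 160 * -4 = -640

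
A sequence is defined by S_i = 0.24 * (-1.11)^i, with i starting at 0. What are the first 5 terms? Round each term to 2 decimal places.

This is a geometric sequence.
i=0: S_0 = 0.24 * (-1.11)^0 = 0.24
i=1: S_1 = 0.24 * (-1.11)^1 ≈ -0.27
i=2: S_2 = 0.24 * (-1.11)^2 ≈ 0.3
i=3: S_3 = 0.24 * (-1.11)^3 ≈ -0.33
i=4: S_4 = 0.24 * (-1.11)^4 ≈ 0.36
The first 5 terms are: [0.24, -0.27, 0.3, -0.33, 0.36]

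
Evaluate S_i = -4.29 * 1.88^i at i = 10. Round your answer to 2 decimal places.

S_10 = -4.29 * 1.88^10 ≈ -4.29 * 551.5419 ≈ -2366.11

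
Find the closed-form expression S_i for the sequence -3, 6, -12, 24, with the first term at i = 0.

Check ratios: 6 / -3 = -2.0
Common ratio r = -2.
First term a = -3.
Formula: S_i = -3 * (-2)^i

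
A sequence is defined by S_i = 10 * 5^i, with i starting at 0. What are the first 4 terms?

This is a geometric sequence.
i=0: S_0 = 10 * 5^0 = 10
i=1: S_1 = 10 * 5^1 = 50
i=2: S_2 = 10 * 5^2 = 250
i=3: S_3 = 10 * 5^3 = 1250
The first 4 terms are: [10, 50, 250, 1250]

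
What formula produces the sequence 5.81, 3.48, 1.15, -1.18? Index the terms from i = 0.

Check differences: 3.48 - 5.81 = -2.33
1.15 - 3.48 = -2.33
Common difference d = -2.33.
First term a = 5.81.
Formula: S_i = 5.81 - 2.33*i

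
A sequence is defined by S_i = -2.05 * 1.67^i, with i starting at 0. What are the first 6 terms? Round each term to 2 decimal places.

This is a geometric sequence.
i=0: S_0 = -2.05 * 1.67^0 = -2.05
i=1: S_1 = -2.05 * 1.67^1 ≈ -3.42
i=2: S_2 = -2.05 * 1.67^2 ≈ -5.72
i=3: S_3 = -2.05 * 1.67^3 ≈ -9.55
i=4: S_4 = -2.05 * 1.67^4 ≈ -15.94
i=5: S_5 = -2.05 * 1.67^5 ≈ -26.63
The first 6 terms are: [-2.05, -3.42, -5.72, -9.55, -15.94, -26.63]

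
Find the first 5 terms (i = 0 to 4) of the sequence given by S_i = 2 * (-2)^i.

This is a geometric sequence.
i=0: S_0 = 2 * (-2)^0 = 2
i=1: S_1 = 2 * (-2)^1 = -4
i=2: S_2 = 2 * (-2)^2 = 8
i=3: S_3 = 2 * (-2)^3 = -16
i=4: S_4 = 2 * (-2)^4 = 32
The first 5 terms are: [2, -4, 8, -16, 32]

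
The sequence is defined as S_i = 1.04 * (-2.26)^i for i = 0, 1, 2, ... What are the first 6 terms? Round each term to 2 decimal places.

This is a geometric sequence.
i=0: S_0 = 1.04 * (-2.26)^0 = 1.04
i=1: S_1 = 1.04 * (-2.26)^1 ≈ -2.35
i=2: S_2 = 1.04 * (-2.26)^2 ≈ 5.31
i=3: S_3 = 1.04 * (-2.26)^3 ≈ -12.0
i=4: S_4 = 1.04 * (-2.26)^4 ≈ 27.13
i=5: S_5 = 1.04 * (-2.26)^5 ≈ -61.32
The first 6 terms are: [1.04, -2.35, 5.31, -12.0, 27.13, -61.32]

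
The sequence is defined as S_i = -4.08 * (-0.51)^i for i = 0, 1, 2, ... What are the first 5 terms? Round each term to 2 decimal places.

This is a geometric sequence.
i=0: S_0 = -4.08 * (-0.51)^0 = -4.08
i=1: S_1 = -4.08 * (-0.51)^1 ≈ 2.08
i=2: S_2 = -4.08 * (-0.51)^2 ≈ -1.06
i=3: S_3 = -4.08 * (-0.51)^3 ≈ 0.54
i=4: S_4 = -4.08 * (-0.51)^4 ≈ -0.28
The first 5 terms are: [-4.08, 2.08, -1.06, 0.54, -0.28]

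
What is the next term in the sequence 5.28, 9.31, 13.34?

Differences: 9.31 - 5.28 = 4.03
This is an arithmetic sequence with common difference d = 4.03.
Next term = 13.34 + 4.03 = 17.37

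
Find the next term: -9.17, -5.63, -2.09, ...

Differences: -5.63 - -9.17 = 3.54
This is an arithmetic sequence with common difference d = 3.54.
Next term = -2.09 + 3.54 = 1.45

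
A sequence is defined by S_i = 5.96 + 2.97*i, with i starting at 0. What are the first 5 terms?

This is an arithmetic sequence.
i=0: S_0 = 5.96 + 2.97*0 = 5.96
i=1: S_1 = 5.96 + 2.97*1 = 8.93
i=2: S_2 = 5.96 + 2.97*2 = 11.9
i=3: S_3 = 5.96 + 2.97*3 = 14.87
i=4: S_4 = 5.96 + 2.97*4 = 17.84
The first 5 terms are: [5.96, 8.93, 11.9, 14.87, 17.84]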